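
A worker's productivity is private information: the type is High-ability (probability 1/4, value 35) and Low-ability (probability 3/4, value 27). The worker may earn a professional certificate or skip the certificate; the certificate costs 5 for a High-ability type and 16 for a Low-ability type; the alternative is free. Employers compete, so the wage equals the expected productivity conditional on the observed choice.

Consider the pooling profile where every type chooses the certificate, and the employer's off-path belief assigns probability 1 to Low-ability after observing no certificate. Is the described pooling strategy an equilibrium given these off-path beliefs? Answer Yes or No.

On path, the employer holds the prior and pays 1/4·35 + 3/4·27 = 29. Off path (no certificate), believing Low-ability, it pays 27.
High-ability: the certificate nets 29 − 5 = 24; no certificate nets 27. High-ability would deviate.
Low-ability: the certificate nets 29 − 16 = 13; no certificate nets 27. Low-ability would deviate.
A type deviates, so pooling fails.

No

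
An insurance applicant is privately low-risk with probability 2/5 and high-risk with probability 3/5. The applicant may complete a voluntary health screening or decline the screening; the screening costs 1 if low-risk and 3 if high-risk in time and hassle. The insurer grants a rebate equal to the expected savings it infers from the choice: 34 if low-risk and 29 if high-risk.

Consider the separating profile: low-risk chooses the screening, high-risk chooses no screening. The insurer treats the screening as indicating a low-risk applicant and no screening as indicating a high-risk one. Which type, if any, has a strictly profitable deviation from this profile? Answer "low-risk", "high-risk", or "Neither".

high-risk

The screening pays 34; no screening pays 29.
low-risk: assigned the screening, nets 34 − 1 = 33; deviating to no screening nets 29.
high-risk: assigned no screening, nets 29; deviating to the screening nets 34 − 3 = 31.
The high-risk type gains 2 by deviating.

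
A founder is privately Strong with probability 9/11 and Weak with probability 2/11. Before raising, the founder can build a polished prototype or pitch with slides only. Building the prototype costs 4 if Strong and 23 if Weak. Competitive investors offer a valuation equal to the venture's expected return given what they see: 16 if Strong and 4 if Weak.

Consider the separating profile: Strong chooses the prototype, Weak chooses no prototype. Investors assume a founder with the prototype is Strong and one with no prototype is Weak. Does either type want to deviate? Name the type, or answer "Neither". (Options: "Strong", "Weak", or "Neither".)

The prototype pays 16; no prototype pays 4.
Strong: assigned the prototype, nets 16 − 4 = 12; deviating to no prototype nets 4.
Weak: assigned no prototype, nets 4; deviating to the prototype nets 16 − 23 = -7.
Both types strictly prefer their assigned action; no profitable deviation.

Neither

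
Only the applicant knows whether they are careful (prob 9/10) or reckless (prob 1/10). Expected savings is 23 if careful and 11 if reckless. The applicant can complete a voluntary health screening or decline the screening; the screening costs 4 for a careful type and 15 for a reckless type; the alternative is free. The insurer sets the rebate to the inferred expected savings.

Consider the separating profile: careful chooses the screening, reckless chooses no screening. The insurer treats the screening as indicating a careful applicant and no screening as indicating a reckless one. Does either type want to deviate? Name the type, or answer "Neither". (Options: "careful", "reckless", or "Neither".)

The screening pays 23; no screening pays 11.
careful: assigned the screening, nets 23 − 4 = 19; deviating to no screening nets 11.
reckless: assigned no screening, nets 11; deviating to the screening nets 23 − 15 = 8.
Both types strictly prefer their assigned action; no profitable deviation.

Neither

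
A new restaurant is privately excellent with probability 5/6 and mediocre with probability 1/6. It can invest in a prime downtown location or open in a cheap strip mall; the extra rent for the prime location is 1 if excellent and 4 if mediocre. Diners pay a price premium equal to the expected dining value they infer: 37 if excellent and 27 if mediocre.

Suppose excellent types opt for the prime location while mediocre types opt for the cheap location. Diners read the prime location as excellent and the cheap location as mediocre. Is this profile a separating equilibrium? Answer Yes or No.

No

Under these beliefs, the prime location earns price premium 37 and the cheap location earns price premium 27.
excellent: the prime location nets 37 − 1 = 36; the cheap location nets 27. excellent prefers the prime location.
mediocre: the prime location nets 37 − 4 = 33; the cheap location nets 27. mediocre would deviate to the prime location.
mediocre has a profitable deviation, so the profile is not an equilibrium.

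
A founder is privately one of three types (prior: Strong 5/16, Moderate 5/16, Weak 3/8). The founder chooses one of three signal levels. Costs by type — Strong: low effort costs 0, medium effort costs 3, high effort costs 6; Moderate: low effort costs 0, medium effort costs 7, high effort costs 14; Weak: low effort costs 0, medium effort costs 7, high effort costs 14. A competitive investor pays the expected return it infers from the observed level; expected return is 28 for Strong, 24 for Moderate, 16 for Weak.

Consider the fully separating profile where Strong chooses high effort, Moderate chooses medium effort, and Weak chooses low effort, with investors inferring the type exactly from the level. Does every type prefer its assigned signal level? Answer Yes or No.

No

Separating valuations: high effort → 28, medium effort → 24, low effort → 16.
Strong (assigned high effort): low effort: 16 − 0 = 16; medium effort: 24 − 3 = 21; high effort: 28 − 6 = 22. Strong stays.
Moderate (assigned medium effort): low effort: 16 − 0 = 16; medium effort: 24 − 7 = 17; high effort: 28 − 14 = 14. Moderate stays.
Weak (assigned low effort): low effort: 16 − 0 = 16; medium effort: 24 − 7 = 17; high effort: 28 − 14 = 14. Weak prefers medium effort.
At least one type deviates; the separating profile fails.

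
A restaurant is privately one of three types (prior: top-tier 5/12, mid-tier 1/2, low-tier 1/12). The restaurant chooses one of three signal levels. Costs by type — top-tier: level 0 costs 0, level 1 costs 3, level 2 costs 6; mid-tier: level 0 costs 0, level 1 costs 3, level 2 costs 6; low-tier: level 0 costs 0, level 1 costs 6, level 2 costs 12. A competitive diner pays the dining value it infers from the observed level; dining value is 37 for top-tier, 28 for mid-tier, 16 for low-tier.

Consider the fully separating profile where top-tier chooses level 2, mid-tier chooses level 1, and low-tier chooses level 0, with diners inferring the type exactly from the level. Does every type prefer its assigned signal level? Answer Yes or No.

No

Separating price premiums: level 2 → 37, level 1 → 28, level 0 → 16.
top-tier (assigned level 2): level 0: 16 − 0 = 16; level 1: 28 − 3 = 25; level 2: 37 − 6 = 31. top-tier stays.
mid-tier (assigned level 1): level 0: 16 − 0 = 16; level 1: 28 − 3 = 25; level 2: 37 − 6 = 31. mid-tier prefers level 2.
low-tier (assigned level 0): level 0: 16 − 0 = 16; level 1: 28 − 6 = 22; level 2: 37 − 12 = 25. low-tier prefers level 2.
At least one type deviates; the separating profile fails.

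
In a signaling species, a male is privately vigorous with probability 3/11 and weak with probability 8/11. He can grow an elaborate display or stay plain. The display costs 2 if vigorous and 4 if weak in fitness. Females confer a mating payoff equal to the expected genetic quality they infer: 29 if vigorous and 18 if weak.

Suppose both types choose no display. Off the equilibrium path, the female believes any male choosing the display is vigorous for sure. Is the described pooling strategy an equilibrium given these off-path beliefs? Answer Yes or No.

No

On path, the female holds the prior and pays 3/11·29 + 8/11·18 = 21. Off path (the display), believing vigorous, it pays 29.
vigorous: no display nets 21; the display nets 29 − 2 = 27. vigorous would deviate.
weak: no display nets 21; the display nets 29 − 4 = 25. weak would deviate.
A type deviates, so pooling fails.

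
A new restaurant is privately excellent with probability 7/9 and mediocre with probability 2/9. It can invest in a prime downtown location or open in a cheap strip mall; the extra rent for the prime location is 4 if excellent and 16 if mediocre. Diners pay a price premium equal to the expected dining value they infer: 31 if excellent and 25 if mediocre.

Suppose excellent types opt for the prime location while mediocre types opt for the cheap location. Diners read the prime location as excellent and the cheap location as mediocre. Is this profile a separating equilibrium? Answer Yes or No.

Yes

Under these beliefs, the prime location earns price premium 31 and the cheap location earns price premium 25.
excellent: the prime location nets 31 − 4 = 27; the cheap location nets 25. excellent prefers the prime location.
mediocre: the prime location nets 31 − 16 = 15; the cheap location nets 25. mediocre prefers the cheap location.
Neither type deviates, so the separating profile is an equilibrium.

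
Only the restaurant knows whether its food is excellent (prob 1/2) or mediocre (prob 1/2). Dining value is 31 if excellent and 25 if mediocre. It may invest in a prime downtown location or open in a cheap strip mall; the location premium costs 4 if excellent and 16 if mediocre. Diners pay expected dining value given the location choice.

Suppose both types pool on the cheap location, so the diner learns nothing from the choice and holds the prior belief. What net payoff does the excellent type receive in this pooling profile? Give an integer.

Pooled price premium = 1/2·31 + 1/2·25 = 28.
excellent pays no cost for the cheap location, so net payoff = 28.

28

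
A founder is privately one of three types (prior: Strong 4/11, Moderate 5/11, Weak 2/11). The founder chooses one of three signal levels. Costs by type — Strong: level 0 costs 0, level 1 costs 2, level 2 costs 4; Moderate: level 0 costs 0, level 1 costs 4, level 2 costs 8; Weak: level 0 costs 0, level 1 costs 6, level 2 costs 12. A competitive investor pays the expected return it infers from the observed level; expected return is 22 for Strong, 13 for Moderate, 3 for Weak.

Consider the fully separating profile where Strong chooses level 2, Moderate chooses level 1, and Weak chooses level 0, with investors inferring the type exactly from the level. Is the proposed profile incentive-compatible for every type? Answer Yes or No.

No

Separating valuations: level 2 → 22, level 1 → 13, level 0 → 3.
Strong (assigned level 2): level 0: 3 − 0 = 3; level 1: 13 − 2 = 11; level 2: 22 − 4 = 18. Strong stays.
Moderate (assigned level 1): level 0: 3 − 0 = 3; level 1: 13 − 4 = 9; level 2: 22 − 8 = 14. Moderate prefers level 2.
Weak (assigned level 0): level 0: 3 − 0 = 3; level 1: 13 − 6 = 7; level 2: 22 − 12 = 10. Weak prefers level 2.
At least one type deviates; the separating profile fails.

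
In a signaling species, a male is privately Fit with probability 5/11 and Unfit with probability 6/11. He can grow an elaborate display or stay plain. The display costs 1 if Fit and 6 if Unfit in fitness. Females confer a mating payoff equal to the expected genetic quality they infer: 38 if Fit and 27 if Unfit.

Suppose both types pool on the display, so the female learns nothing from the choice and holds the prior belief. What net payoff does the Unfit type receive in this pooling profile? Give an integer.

26

Pooled mating payoff = 5/11·38 + 6/11·27 = 32.
Unfit pays cost 6 for the display, so net payoff = 32 − 6 = 26.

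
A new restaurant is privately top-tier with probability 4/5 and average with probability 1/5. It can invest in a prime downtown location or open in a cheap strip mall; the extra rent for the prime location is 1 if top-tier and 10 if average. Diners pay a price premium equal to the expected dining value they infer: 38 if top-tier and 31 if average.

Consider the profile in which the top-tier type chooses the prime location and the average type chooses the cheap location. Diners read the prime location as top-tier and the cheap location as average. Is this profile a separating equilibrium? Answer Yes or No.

Yes

Under these beliefs, the prime location earns price premium 38 and the cheap location earns price premium 31.
top-tier: the prime location nets 38 − 1 = 37; the cheap location nets 31. top-tier prefers the prime location.
average: the prime location nets 38 − 10 = 28; the cheap location nets 31. average prefers the cheap location.
Neither type deviates, so the separating profile is an equilibrium.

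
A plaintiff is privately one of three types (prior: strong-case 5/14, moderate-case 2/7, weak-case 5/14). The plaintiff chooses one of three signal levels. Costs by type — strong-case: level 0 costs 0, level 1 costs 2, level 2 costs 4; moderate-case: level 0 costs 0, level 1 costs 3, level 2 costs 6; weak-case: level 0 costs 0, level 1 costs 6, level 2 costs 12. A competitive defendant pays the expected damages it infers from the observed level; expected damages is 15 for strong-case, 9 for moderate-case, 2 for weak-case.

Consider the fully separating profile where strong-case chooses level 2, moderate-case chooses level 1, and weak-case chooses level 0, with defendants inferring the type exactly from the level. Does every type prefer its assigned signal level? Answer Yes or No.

Separating settlements: level 2 → 15, level 1 → 9, level 0 → 2.
strong-case (assigned level 2): level 0: 2 − 0 = 2; level 1: 9 − 2 = 7; level 2: 15 − 4 = 11. strong-case stays.
moderate-case (assigned level 1): level 0: 2 − 0 = 2; level 1: 9 − 3 = 6; level 2: 15 − 6 = 9. moderate-case prefers level 2.
weak-case (assigned level 0): level 0: 2 − 0 = 2; level 1: 9 − 6 = 3; level 2: 15 − 12 = 3. weak-case prefers level 1.
At least one type deviates; the separating profile fails.

No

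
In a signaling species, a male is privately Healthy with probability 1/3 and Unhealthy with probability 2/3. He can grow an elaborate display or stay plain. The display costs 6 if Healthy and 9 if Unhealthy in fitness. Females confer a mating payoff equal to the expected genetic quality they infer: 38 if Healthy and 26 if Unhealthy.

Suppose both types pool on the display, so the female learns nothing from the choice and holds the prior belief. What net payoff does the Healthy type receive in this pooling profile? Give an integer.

24

Pooled mating payoff = 1/3·38 + 2/3·26 = 30.
Healthy pays cost 6 for the display, so net payoff = 30 − 6 = 24.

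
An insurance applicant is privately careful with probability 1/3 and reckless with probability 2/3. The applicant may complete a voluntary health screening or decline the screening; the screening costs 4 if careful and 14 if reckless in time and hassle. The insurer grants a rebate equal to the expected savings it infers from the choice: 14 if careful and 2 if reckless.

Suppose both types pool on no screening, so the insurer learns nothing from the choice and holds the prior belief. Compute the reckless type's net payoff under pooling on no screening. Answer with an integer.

6

Pooled rebate = 1/3·14 + 2/3·2 = 6.
reckless pays no cost for no screening, so net payoff = 6.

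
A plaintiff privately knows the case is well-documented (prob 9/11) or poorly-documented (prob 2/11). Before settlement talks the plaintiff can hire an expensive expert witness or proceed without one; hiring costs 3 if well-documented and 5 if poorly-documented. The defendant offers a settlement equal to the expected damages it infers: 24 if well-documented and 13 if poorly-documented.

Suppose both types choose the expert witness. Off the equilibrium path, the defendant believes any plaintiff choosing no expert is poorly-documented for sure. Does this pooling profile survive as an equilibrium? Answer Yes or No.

Yes

On path, the defendant holds the prior and pays 9/11·24 + 2/11·13 = 22. Off path (no expert), believing poorly-documented, it pays 13.
well-documented: the expert witness nets 22 − 3 = 19; no expert nets 13. well-documented stays.
poorly-documented: the expert witness nets 22 − 5 = 17; no expert nets 13. poorly-documented stays.
No type deviates, so pooling is sustained.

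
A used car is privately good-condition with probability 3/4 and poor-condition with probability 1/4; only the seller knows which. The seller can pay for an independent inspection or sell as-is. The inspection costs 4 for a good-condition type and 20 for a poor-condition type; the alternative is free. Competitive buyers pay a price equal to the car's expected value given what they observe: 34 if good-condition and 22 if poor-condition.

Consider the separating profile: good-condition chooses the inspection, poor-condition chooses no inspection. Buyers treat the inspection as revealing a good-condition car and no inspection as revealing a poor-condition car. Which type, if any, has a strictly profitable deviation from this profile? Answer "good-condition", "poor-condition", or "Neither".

Neither

The inspection pays 34; no inspection pays 22.
good-condition: assigned the inspection, nets 34 − 4 = 30; deviating to no inspection nets 22.
poor-condition: assigned no inspection, nets 22; deviating to the inspection nets 34 − 20 = 14.
Both types strictly prefer their assigned action; no profitable deviation.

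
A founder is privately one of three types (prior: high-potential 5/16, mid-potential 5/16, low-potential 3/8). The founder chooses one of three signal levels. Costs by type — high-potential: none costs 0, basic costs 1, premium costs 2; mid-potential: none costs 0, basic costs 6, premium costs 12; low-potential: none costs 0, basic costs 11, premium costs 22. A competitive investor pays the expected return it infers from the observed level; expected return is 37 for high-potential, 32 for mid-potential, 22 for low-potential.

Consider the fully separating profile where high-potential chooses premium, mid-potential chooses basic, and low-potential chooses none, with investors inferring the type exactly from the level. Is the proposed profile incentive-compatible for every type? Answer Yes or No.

Yes

Separating valuations: premium → 37, basic → 32, none → 22.
high-potential (assigned premium): none: 22 − 0 = 22; basic: 32 − 1 = 31; premium: 37 − 2 = 35. high-potential stays.
mid-potential (assigned basic): none: 22 − 0 = 22; basic: 32 − 6 = 26; premium: 37 − 12 = 25. mid-potential stays.
low-potential (assigned none): none: 22 − 0 = 22; basic: 32 − 11 = 21; premium: 37 − 22 = 15. low-potential stays.
Every type prefers its assigned level; separation holds.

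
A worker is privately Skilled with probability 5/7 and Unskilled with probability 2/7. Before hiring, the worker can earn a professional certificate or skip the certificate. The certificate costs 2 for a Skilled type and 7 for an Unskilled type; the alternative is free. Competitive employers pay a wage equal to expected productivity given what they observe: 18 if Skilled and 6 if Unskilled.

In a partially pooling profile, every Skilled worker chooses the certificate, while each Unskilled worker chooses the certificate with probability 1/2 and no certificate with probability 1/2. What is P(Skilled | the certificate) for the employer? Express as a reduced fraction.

5/6

P(the certificate) = (5/7)·1 + (2/7)·(1/2) = 6/7.
By Bayes' rule, P(Skilled | the certificate) = (5/7) / (6/7) = 5/6.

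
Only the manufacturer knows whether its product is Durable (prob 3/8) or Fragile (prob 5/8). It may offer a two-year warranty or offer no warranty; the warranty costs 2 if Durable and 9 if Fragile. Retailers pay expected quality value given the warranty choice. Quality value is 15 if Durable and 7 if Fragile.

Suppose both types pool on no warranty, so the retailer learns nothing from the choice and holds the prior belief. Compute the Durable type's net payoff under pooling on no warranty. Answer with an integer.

Pooled price = 3/8·15 + 5/8·7 = 10.
Durable pays no cost for no warranty, so net payoff = 10.

10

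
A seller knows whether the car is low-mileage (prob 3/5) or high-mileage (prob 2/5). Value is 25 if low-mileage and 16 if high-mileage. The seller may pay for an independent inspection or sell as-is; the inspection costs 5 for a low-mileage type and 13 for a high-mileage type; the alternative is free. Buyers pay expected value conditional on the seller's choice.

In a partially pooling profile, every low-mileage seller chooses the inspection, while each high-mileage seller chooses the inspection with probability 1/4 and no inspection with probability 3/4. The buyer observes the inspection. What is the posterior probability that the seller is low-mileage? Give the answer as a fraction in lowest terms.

P(the inspection) = (3/5)·1 + (2/5)·(1/4) = 7/10.
By Bayes' rule, P(low-mileage | the inspection) = (3/5) / (7/10) = 6/7.

6/7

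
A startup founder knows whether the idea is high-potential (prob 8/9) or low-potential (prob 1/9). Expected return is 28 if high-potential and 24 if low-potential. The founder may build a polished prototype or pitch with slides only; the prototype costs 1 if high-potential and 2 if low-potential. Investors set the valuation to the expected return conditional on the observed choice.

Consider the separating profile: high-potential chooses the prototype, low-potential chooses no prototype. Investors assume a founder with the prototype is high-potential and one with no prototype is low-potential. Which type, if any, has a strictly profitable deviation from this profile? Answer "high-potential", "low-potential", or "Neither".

The prototype pays 28; no prototype pays 24.
high-potential: assigned the prototype, nets 28 − 1 = 27; deviating to no prototype nets 24.
low-potential: assigned no prototype, nets 24; deviating to the prototype nets 28 − 2 = 26.
The low-potential type gains 2 by deviating.

low-potential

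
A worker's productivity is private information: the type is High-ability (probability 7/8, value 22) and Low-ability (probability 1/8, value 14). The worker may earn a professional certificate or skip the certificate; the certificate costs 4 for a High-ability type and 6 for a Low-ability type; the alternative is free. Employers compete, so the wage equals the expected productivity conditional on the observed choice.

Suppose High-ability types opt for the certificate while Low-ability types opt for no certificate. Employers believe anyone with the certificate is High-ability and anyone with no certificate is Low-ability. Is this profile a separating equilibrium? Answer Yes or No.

No

Under these beliefs, the certificate earns wage 22 and no certificate earns wage 14.
High-ability: the certificate nets 22 − 4 = 18; no certificate nets 14. High-ability prefers the certificate.
Low-ability: the certificate nets 22 − 6 = 16; no certificate nets 14. Low-ability would deviate to the certificate.
Low-ability has a profitable deviation, so the profile is not an equilibrium.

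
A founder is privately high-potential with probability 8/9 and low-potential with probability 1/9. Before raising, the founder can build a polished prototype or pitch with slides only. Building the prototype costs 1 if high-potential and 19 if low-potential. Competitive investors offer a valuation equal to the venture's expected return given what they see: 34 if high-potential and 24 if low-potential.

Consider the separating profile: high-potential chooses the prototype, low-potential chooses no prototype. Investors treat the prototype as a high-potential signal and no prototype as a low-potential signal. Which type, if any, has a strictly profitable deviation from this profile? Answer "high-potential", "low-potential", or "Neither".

Neither

The prototype pays 34; no prototype pays 24.
high-potential: assigned the prototype, nets 34 − 1 = 33; deviating to no prototype nets 24.
low-potential: assigned no prototype, nets 24; deviating to the prototype nets 34 − 19 = 15.
Both types strictly prefer their assigned action; no profitable deviation.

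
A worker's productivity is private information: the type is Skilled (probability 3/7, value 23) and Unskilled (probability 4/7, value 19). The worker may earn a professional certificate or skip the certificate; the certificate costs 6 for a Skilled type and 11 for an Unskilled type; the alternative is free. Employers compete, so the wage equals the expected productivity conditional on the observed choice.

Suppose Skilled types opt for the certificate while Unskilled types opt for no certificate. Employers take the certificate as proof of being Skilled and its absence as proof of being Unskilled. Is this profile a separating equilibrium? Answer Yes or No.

No

Under these beliefs, the certificate earns wage 23 and no certificate earns wage 19.
Skilled: the certificate nets 23 − 6 = 17; no certificate nets 19. Skilled would deviate to no certificate.
Unskilled: the certificate nets 23 − 11 = 12; no certificate nets 19. Unskilled prefers no certificate.
Skilled has a profitable deviation, so the profile is not an equilibrium.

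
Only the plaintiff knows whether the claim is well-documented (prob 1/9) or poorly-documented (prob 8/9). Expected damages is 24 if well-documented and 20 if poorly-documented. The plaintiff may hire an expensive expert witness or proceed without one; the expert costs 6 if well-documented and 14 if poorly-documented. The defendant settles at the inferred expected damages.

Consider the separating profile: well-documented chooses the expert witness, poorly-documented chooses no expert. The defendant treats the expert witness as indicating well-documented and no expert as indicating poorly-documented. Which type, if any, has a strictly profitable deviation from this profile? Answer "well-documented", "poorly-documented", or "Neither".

well-documented

The expert witness pays 24; no expert pays 20.
well-documented: assigned the expert witness, nets 24 − 6 = 18; deviating to no expert nets 20.
poorly-documented: assigned no expert, nets 20; deviating to the expert witness nets 24 − 14 = 10.
The well-documented type gains 2 by deviating.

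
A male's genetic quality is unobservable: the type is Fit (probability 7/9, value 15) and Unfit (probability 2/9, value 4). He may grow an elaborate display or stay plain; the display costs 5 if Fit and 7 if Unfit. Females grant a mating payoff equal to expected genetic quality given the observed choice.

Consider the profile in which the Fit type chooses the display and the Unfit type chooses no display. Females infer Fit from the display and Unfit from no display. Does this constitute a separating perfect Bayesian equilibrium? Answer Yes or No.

No

Under these beliefs, the display earns mating payoff 15 and no display earns mating payoff 4.
Fit: the display nets 15 − 5 = 10; no display nets 4. Fit prefers the display.
Unfit: the display nets 15 − 7 = 8; no display nets 4. Unfit would deviate to the display.
Unfit has a profitable deviation, so the profile is not an equilibrium.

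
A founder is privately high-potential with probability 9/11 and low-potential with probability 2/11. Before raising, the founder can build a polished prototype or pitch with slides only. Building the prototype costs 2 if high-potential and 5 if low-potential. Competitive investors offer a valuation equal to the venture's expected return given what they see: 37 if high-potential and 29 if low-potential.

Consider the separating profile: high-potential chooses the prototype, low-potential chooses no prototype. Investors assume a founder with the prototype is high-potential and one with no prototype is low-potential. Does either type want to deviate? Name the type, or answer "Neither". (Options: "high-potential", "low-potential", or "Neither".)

The prototype pays 37; no prototype pays 29.
high-potential: assigned the prototype, nets 37 − 2 = 35; deviating to no prototype nets 29.
low-potential: assigned no prototype, nets 29; deviating to the prototype nets 37 − 5 = 32.
The low-potential type gains 3 by deviating.

low-potential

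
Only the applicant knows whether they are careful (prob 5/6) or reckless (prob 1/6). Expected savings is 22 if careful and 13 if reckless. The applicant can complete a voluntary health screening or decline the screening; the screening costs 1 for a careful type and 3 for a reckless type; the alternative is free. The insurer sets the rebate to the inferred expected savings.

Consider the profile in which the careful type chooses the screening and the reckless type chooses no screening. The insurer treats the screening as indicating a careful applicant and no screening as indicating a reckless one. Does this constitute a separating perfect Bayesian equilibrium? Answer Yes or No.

No

Under these beliefs, the screening earns rebate 22 and no screening earns rebate 13.
careful: the screening nets 22 − 1 = 21; no screening nets 13. careful prefers the screening.
reckless: the screening nets 22 − 3 = 19; no screening nets 13. reckless would deviate to the screening.
reckless has a profitable deviation, so the profile is not an equilibrium.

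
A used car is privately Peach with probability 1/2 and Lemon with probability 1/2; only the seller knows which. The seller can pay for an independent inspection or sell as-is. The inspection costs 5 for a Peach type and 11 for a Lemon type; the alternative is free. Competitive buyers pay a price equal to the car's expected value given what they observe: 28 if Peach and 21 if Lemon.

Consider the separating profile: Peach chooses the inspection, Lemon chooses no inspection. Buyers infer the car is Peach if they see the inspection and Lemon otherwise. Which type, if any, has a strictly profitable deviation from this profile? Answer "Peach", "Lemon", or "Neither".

Neither

The inspection pays 28; no inspection pays 21.
Peach: assigned the inspection, nets 28 − 5 = 23; deviating to no inspection nets 21.
Lemon: assigned no inspection, nets 21; deviating to the inspection nets 28 − 11 = 17.
Both types strictly prefer their assigned action; no profitable deviation.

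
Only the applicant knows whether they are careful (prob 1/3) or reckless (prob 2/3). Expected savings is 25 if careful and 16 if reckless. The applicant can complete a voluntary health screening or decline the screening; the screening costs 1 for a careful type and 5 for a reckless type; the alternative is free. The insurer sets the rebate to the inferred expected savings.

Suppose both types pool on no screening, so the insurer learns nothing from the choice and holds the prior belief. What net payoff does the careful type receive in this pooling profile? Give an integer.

Pooled rebate = 1/3·25 + 2/3·16 = 19.
careful pays no cost for no screening, so net payoff = 19.

19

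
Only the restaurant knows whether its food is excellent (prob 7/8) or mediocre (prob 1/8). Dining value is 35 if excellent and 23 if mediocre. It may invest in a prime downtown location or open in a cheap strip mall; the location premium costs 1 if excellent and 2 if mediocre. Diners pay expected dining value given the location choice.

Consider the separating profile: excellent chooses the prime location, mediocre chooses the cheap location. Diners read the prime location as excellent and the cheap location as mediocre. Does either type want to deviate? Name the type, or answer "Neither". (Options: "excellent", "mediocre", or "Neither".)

The prime location pays 35; the cheap location pays 23.
excellent: assigned the prime location, nets 35 − 1 = 34; deviating to the cheap location nets 23.
mediocre: assigned the cheap location, nets 23; deviating to the prime location nets 35 − 2 = 33.
The mediocre type gains 10 by deviating.

mediocre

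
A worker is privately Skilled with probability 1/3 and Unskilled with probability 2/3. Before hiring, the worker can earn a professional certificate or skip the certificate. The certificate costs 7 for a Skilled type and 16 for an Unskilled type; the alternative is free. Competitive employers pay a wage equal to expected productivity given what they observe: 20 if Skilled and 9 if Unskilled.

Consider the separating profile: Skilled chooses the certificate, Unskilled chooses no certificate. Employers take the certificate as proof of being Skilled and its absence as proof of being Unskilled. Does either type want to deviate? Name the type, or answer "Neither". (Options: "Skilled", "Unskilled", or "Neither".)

Neither

The certificate pays 20; no certificate pays 9.
Skilled: assigned the certificate, nets 20 − 7 = 13; deviating to no certificate nets 9.
Unskilled: assigned no certificate, nets 9; deviating to the certificate nets 20 − 16 = 4.
Both types strictly prefer their assigned action; no profitable deviation.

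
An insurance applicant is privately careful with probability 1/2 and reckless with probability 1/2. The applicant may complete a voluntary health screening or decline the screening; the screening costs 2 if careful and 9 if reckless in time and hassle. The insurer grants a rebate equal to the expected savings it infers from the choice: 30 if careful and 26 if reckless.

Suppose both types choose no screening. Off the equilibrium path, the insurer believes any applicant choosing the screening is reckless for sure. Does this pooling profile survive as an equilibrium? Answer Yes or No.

On path, the insurer holds the prior and pays 1/2·30 + 1/2·26 = 28. Off path (the screening), believing reckless, it pays 26.
careful: no screening nets 28; the screening nets 26 − 2 = 24. careful stays.
reckless: no screening nets 28; the screening nets 26 − 9 = 17. reckless stays.
No type deviates, so pooling is sustained.

Yes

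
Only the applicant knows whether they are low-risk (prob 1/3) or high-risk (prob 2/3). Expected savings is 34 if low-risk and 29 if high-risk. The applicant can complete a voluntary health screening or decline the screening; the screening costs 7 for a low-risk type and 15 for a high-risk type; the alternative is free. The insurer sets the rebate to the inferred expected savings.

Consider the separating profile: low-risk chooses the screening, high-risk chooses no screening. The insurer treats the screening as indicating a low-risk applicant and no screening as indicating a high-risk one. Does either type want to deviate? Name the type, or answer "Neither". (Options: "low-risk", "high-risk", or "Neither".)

low-risk

The screening pays 34; no screening pays 29.
low-risk: assigned the screening, nets 34 − 7 = 27; deviating to no screening nets 29.
high-risk: assigned no screening, nets 29; deviating to the screening nets 34 − 15 = 19.
The low-risk type gains 2 by deviating.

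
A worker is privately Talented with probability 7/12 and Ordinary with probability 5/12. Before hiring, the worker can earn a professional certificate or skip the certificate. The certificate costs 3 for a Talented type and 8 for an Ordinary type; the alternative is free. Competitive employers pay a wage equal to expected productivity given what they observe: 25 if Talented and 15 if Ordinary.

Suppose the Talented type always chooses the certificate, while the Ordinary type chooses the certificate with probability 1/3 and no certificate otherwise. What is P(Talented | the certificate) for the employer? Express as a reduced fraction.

P(the certificate) = (7/12)·1 + (5/12)·(1/3) = 13/18.
By Bayes' rule, P(Talented | the certificate) = (7/12) / (13/18) = 21/26.

21/26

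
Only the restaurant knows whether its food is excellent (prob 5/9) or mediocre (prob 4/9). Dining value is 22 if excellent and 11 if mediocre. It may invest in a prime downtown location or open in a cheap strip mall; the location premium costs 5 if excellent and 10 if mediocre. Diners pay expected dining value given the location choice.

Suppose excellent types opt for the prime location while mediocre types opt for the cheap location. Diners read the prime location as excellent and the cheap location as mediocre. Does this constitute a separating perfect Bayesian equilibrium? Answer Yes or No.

No

Under these beliefs, the prime location earns price premium 22 and the cheap location earns price premium 11.
excellent: the prime location nets 22 − 5 = 17; the cheap location nets 11. excellent prefers the prime location.
mediocre: the prime location nets 22 − 10 = 12; the cheap location nets 11. mediocre would deviate to the prime location.
mediocre has a profitable deviation, so the profile is not an equilibrium.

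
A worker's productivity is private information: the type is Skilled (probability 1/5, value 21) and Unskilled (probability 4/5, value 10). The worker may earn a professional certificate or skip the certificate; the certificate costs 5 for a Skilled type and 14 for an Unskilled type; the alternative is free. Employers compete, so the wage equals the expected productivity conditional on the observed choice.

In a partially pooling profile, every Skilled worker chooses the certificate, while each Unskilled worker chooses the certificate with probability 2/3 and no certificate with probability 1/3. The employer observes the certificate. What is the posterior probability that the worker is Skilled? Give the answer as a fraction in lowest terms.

P(the certificate) = (1/5)·1 + (4/5)·(2/3) = 11/15.
By Bayes' rule, P(Skilled | the certificate) = (1/5) / (11/15) = 3/11.

3/11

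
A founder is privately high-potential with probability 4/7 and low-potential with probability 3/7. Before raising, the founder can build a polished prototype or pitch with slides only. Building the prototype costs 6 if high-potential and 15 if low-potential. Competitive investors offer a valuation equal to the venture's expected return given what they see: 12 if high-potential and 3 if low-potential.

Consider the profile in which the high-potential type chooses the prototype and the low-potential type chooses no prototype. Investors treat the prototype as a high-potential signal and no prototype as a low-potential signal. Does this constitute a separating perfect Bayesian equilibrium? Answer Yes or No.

Yes

Under these beliefs, the prototype earns valuation 12 and no prototype earns valuation 3.
high-potential: the prototype nets 12 − 6 = 6; no prototype nets 3. high-potential prefers the prototype.
low-potential: the prototype nets 12 − 15 = -3; no prototype nets 3. low-potential prefers no prototype.
Neither type deviates, so the separating profile is an equilibrium.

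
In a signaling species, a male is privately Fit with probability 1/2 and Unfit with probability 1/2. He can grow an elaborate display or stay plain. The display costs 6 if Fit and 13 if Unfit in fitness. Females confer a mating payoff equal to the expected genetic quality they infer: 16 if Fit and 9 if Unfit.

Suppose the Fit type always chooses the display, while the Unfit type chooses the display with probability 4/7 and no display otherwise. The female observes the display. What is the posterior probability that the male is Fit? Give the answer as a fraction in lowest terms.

7/11

P(the display) = (1/2)·1 + (1/2)·(4/7) = 11/14.
By Bayes' rule, P(Fit | the display) = (1/2) / (11/14) = 7/11.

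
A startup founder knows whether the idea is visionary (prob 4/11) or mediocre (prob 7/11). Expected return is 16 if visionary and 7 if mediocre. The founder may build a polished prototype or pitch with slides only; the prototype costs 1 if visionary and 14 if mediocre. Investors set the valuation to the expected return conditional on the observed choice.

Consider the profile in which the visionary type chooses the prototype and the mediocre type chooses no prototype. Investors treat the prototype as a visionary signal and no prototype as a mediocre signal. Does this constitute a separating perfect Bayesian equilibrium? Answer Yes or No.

Under these beliefs, the prototype earns valuation 16 and no prototype earns valuation 7.
visionary: the prototype nets 16 − 1 = 15; no prototype nets 7. visionary prefers the prototype.
mediocre: the prototype nets 16 − 14 = 2; no prototype nets 7. mediocre prefers no prototype.
Neither type deviates, so the separating profile is an equilibrium.

Yes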